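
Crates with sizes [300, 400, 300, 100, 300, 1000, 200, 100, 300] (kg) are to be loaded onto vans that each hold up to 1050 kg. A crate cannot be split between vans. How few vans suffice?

3

Total = 1000 + 400 + 300 + 300 + 300 + 300 + 200 + 100 + 100 = 3000 kg.
Lower bound: ⌈3000/1050⌉ = 3 vans.
A packing using 3 vans:
  van 1: 1000 = 1000
  van 2: 400 + 300 + 300 = 1000
  van 3: 300 + 300 + 200 + 100 + 100 = 1000
This matches the lower bound, so 3 is optimal.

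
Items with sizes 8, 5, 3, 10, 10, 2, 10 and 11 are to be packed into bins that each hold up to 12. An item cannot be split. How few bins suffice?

6

Total = 11 + 10 + 10 + 10 + 8 + 5 + 3 + 2 = 59.
Lower bound: ⌈59/12⌉ = 5 bins.
A packing using 6 bins:
  bin 1: 11 = 11
  bin 2: 10 + 2 = 12
  bin 3: 10 = 10
  bin 4: 10 = 10
  bin 5: 8 + 3 = 11
  bin 6: 5 = 5
No arrangement into 5 bins stays within capacity, so 6 is optimal.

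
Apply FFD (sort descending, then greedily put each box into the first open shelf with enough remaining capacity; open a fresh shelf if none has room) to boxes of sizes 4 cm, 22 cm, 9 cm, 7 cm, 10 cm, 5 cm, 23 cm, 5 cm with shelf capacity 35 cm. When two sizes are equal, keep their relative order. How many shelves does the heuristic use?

3

Sorted descending: 23, 22, 10, 9, 7, 5, 5, 4.
  23 → shelf 1 (new)  [load 23/35]
  22 → shelf 2 (new)  [load 22/35]
  10 → shelf 1  [load 33/35]
  9 → shelf 2  [load 31/35]
  7 → shelf 3 (new)  [load 7/35]
  5 → shelf 3  [load 12/35]
  5 → shelf 3  [load 17/35]
  4 → shelf 2  [load 35/35]
3 shelves opened.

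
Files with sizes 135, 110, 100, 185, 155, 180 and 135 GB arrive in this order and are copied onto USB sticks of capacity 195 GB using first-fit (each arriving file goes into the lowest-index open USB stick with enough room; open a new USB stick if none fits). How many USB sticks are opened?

7

  135 → USB stick 1 (new)  [load 135/195]
  110 → USB stick 2 (new)  [load 110/195]
  100 → USB stick 3 (new)  [load 100/195]
  185 → USB stick 4 (new)  [load 185/195]
  155 → USB stick 5 (new)  [load 155/195]
  180 → USB stick 6 (new)  [load 180/195]
  135 → USB stick 7 (new)  [load 135/195]
7 USB sticks opened.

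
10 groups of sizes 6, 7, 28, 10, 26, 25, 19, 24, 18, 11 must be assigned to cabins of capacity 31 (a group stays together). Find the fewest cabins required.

6

Total = 28 + 26 + 25 + 24 + 19 + 18 + 11 + 10 + 7 + 6 = 174.
Lower bound: ⌈174/31⌉ = 6 cabins.
A packing using 6 cabins:
  cabin 1: 28 = 28
  cabin 2: 26 = 26
  cabin 3: 25 + 6 = 31
  cabin 4: 24 + 7 = 31
  cabin 5: 19 + 11 = 30
  cabin 6: 18 + 10 = 28
This matches the lower bound, so 6 is optimal.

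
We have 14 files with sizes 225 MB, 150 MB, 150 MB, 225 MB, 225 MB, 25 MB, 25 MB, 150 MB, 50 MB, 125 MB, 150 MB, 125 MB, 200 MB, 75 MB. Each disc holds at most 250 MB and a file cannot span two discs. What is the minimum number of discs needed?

Total = 225 + 225 + 225 + 200 + 150 + 150 + 150 + 150 + 125 + 125 + 75 + 50 + 25 + 25 = 1900 MB.
Lower bound: ⌈1900/250⌉ = 8 discs.
A packing using 9 discs:
  disc 1: 225 + 25 = 250
  disc 2: 225 + 25 = 250
  disc 3: 225 = 225
  disc 4: 200 + 50 = 250
  disc 5: 150 + 75 = 225
  disc 6: 150 = 150
  disc 7: 150 = 150
  disc 8: 150 = 150
  disc 9: 125 + 125 = 250
No arrangement into 8 discs stays within capacity, so 9 is optimal.

9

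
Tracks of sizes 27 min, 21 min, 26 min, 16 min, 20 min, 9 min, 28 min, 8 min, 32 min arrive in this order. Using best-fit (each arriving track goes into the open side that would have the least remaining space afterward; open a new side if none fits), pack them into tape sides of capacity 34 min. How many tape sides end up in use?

  27 → side 1 (new)  [load 27/34]
  21 → side 2 (new)  [load 21/34]
  26 → side 3 (new)  [load 26/34]
  16 → side 4 (new)  [load 16/34]
  20 → side 5 (new)  [load 20/34]
  9 → side 2  [load 30/34]
  28 → side 6 (new)  [load 28/34]
  8 → side 3  [load 34/34]
  32 → side 7 (new)  [load 32/34]
7 tape sides opened.

7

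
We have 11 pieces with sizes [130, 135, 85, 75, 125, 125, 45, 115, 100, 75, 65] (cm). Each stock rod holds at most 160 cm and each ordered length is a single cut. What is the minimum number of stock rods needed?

Total = 135 + 130 + 125 + 125 + 115 + 100 + 85 + 75 + 75 + 65 + 45 = 1075 cm.
Lower bound: ⌈1075/160⌉ = 7 stock rods.
A packing using 8 stock rods:
  stock rod 1: 135 = 135
  stock rod 2: 130 = 130
  stock rod 3: 125 = 125
  stock rod 4: 125 = 125
  stock rod 5: 115 + 45 = 160
  stock rod 6: 100 = 100
  stock rod 7: 85 + 75 = 160
  stock rod 8: 75 + 65 = 140
No arrangement into 7 stock rods stays within capacity, so 8 is optimal.

8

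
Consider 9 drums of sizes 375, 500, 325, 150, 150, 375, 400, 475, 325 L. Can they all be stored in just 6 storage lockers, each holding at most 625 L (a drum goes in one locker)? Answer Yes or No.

No

Total = 3075 L; ⌈3075/625⌉ = 5.
7 drums each exceed half the capacity and cannot share a locker, forcing at least 7 storage lockers.
At least 7 storage lockers are required, but only 6 are allowed.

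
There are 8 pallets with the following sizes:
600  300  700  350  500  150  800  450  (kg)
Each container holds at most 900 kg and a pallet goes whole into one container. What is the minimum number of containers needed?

Total = 800 + 700 + 600 + 500 + 450 + 350 + 300 + 150 = 3850 kg.
Lower bound: ⌈3850/900⌉ = 5 containers.
A packing using 5 containers:
  container 1: 800 = 800
  container 2: 700 + 150 = 850
  container 3: 600 + 300 = 900
  container 4: 500 + 350 = 850
  container 5: 450 = 450
This matches the lower bound, so 5 is optimal.

5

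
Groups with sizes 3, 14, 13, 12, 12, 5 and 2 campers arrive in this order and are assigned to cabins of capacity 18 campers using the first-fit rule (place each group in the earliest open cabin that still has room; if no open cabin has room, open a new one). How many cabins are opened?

4

  3 → cabin 1 (new)  [load 3/18]
  14 → cabin 1  [load 17/18]
  13 → cabin 2 (new)  [load 13/18]
  12 → cabin 3 (new)  [load 12/18]
  12 → cabin 4 (new)  [load 12/18]
  5 → cabin 2  [load 18/18]
  2 → cabin 3  [load 14/18]
4 cabins opened.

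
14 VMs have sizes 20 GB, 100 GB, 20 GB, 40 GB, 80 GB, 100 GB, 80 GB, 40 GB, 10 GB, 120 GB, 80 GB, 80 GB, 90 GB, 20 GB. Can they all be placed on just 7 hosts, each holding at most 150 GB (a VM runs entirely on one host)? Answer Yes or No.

Total = 880 GB; ⌈880/150⌉ = 6.
8 VMs each exceed half the capacity and cannot share a host, forcing at least 8 hosts.
At least 8 hosts are required, but only 7 are allowed.

No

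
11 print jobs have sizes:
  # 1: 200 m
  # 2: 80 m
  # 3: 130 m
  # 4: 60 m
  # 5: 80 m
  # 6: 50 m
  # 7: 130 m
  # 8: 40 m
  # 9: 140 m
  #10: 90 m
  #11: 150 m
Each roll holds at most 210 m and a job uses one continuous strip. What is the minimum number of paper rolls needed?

Total = 200 + 150 + 140 + 130 + 130 + 90 + 80 + 80 + 60 + 50 + 40 = 1150 m.
Lower bound: ⌈1150/210⌉ = 6 paper rolls.
A packing using 6 paper rolls:
  roll 1: 200 = 200
  roll 2: 150 + 60 = 210
  roll 3: 140 + 50 = 190
  roll 4: 130 + 80 = 210
  roll 5: 130 + 80 = 210
  roll 6: 90 + 40 = 130
This matches the lower bound, so 6 is optimal.

6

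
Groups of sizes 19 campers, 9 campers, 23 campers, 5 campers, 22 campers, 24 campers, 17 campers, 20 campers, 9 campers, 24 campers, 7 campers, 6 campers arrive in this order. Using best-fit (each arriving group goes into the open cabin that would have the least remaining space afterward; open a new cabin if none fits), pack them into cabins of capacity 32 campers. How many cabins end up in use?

7

  19 → cabin 1 (new)  [load 19/32]
  9 → cabin 1  [load 28/32]
  23 → cabin 2 (new)  [load 23/32]
  5 → cabin 2  [load 28/32]
  22 → cabin 3 (new)  [load 22/32]
  24 → cabin 4 (new)  [load 24/32]
  17 → cabin 5 (new)  [load 17/32]
  20 → cabin 6 (new)  [load 20/32]
  9 → cabin 3  [load 31/32]
  24 → cabin 7 (new)  [load 24/32]
  7 → cabin 4  [load 31/32]
  6 → cabin 7  [load 30/32]
7 cabins opened.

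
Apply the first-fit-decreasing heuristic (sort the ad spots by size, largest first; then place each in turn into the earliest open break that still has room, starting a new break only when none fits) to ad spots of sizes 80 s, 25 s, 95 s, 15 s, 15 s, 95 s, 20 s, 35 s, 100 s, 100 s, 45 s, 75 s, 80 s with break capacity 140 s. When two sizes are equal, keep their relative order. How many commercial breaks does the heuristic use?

Sorted descending: 100, 100, 95, 95, 80, 80, 75, 45, 35, 25, 20, 15, 15.
  100 → break 1 (new)  [load 100/140]
  100 → break 2 (new)  [load 100/140]
  95 → break 3 (new)  [load 95/140]
  95 → break 4 (new)  [load 95/140]
  80 → break 5 (new)  [load 80/140]
  80 → break 6 (new)  [load 80/140]
  75 → break 7 (new)  [load 75/140]
  45 → break 3  [load 140/140]
  35 → break 1  [load 135/140]
  25 → break 2  [load 125/140]
  20 → break 4  [load 115/140]
  15 → break 2  [load 140/140]
  15 → break 4  [load 130/140]
7 commercial breaks opened.

7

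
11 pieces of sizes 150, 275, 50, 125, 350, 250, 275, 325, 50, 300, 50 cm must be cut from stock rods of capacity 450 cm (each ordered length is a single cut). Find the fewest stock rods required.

6

Total = 350 + 325 + 300 + 275 + 275 + 250 + 150 + 125 + 50 + 50 + 50 = 2200 cm.
Lower bound: ⌈2200/450⌉ = 5 stock rods.
Also, 6 pieces each exceed 225 cm, and no two of those can share a stock rod, so at least 6 stock rods are needed.
A packing using 6 stock rods:
  stock rod 1: 350 + 50 + 50 = 450
  stock rod 2: 325 + 125 = 450
  stock rod 3: 300 + 150 = 450
  stock rod 4: 275 + 50 = 325
  stock rod 5: 275 = 275
  stock rod 6: 250 = 250
This matches the lower bound, so 6 is optimal.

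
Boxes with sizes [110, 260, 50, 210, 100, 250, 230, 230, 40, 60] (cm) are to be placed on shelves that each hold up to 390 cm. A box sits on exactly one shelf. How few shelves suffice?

Total = 260 + 250 + 230 + 230 + 210 + 110 + 100 + 60 + 50 + 40 = 1540 cm.
Lower bound: ⌈1540/390⌉ = 4 shelves.
Also, 5 boxes each exceed 195 cm, and no two of those can share a shelf, so at least 5 shelves are needed.
A packing using 5 shelves:
  shelf 1: 260 + 110 = 370
  shelf 2: 250 + 100 + 40 = 390
  shelf 3: 230 + 60 + 50 = 340
  shelf 4: 230 = 230
  shelf 5: 210 = 210
This matches the lower bound, so 5 is optimal.

5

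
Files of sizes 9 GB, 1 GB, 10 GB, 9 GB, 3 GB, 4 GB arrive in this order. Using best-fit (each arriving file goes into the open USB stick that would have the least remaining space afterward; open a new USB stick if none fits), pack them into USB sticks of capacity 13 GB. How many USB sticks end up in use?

3

  9 → USB stick 1 (new)  [load 9/13]
  1 → USB stick 1  [load 10/13]
  10 → USB stick 2 (new)  [load 10/13]
  9 → USB stick 3 (new)  [load 9/13]
  3 → USB stick 1  [load 13/13]
  4 → USB stick 3  [load 13/13]
3 USB sticks opened.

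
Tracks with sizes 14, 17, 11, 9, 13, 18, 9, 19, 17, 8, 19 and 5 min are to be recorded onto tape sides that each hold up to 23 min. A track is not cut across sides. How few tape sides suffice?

8

Total = 19 + 19 + 18 + 17 + 17 + 14 + 13 + 11 + 9 + 9 + 8 + 5 = 159 min.
Lower bound: ⌈159/23⌉ = 7 tape sides.
A packing using 8 tape sides:
  side 1: 19 = 19
  side 2: 19 = 19
  side 3: 18 + 5 = 23
  side 4: 17 = 17
  side 5: 17 = 17
  side 6: 14 + 9 = 23
  side 7: 13 + 9 = 22
  side 8: 11 + 8 = 19
No arrangement into 7 tape sides stays within capacity, so 8 is optimal.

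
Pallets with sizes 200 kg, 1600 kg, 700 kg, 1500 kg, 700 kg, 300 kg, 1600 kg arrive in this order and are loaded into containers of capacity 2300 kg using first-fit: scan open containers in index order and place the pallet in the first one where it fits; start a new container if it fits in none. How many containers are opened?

3

  200 → container 1 (new)  [load 200/2300]
  1600 → container 1  [load 1800/2300]
  700 → container 2 (new)  [load 700/2300]
  1500 → container 2  [load 2200/2300]
  700 → container 3 (new)  [load 700/2300]
  300 → container 1  [load 2100/2300]
  1600 → container 3  [load 2300/2300]
3 containers opened.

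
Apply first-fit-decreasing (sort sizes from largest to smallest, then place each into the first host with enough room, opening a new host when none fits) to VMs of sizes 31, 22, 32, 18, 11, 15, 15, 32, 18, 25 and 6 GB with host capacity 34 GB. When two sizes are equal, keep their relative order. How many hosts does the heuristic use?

7

Sorted descending: 32, 32, 31, 25, 22, 18, 18, 15, 15, 11, 6.
  32 → host 1 (new)  [load 32/34]
  32 → host 2 (new)  [load 32/34]
  31 → host 3 (new)  [load 31/34]
  25 → host 4 (new)  [load 25/34]
  22 → host 5 (new)  [load 22/34]
  18 → host 6 (new)  [load 18/34]
  18 → host 7 (new)  [load 18/34]
  15 → host 6  [load 33/34]
  15 → host 7  [load 33/34]
  11 → host 5  [load 33/34]
  6 → host 4  [load 31/34]
7 hosts opened.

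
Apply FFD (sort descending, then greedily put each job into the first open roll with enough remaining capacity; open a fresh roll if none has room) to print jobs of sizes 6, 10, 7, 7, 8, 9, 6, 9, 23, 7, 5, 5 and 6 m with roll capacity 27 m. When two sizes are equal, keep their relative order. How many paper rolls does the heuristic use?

Sorted descending: 23, 10, 9, 9, 8, 7, 7, 7, 6, 6, 6, 5, 5.
  23 → roll 1 (new)  [load 23/27]
  10 → roll 2 (new)  [load 10/27]
  9 → roll 2  [load 19/27]
  9 → roll 3 (new)  [load 9/27]
  8 → roll 2  [load 27/27]
  7 → roll 3  [load 16/27]
  7 → roll 3  [load 23/27]
  7 → roll 4 (new)  [load 7/27]
  6 → roll 4  [load 13/27]
  6 → roll 4  [load 19/27]
  6 → roll 4  [load 25/27]
  5 → roll 5 (new)  [load 5/27]
  5 → roll 5  [load 10/27]
5 paper rolls opened.

5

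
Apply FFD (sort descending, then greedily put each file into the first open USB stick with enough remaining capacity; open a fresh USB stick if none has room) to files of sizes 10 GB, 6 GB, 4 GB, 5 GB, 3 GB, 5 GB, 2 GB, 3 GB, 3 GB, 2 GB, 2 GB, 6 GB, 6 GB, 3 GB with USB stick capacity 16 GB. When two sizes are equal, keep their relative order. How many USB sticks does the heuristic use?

Sorted descending: 10, 6, 6, 6, 5, 5, 4, 3, 3, 3, 3, 2, 2, 2.
  10 → USB stick 1 (new)  [load 10/16]
  6 → USB stick 1  [load 16/16]
  6 → USB stick 2 (new)  [load 6/16]
  6 → USB stick 2  [load 12/16]
  5 → USB stick 3 (new)  [load 5/16]
  5 → USB stick 3  [load 10/16]
  4 → USB stick 2  [load 16/16]
  3 → USB stick 3  [load 13/16]
  3 → USB stick 3  [load 16/16]
  3 → USB stick 4 (new)  [load 3/16]
  3 → USB stick 4  [load 6/16]
  2 → USB stick 4  [load 8/16]
  2 → USB stick 4  [load 10/16]
  2 → USB stick 4  [load 12/16]
4 USB sticks opened.

4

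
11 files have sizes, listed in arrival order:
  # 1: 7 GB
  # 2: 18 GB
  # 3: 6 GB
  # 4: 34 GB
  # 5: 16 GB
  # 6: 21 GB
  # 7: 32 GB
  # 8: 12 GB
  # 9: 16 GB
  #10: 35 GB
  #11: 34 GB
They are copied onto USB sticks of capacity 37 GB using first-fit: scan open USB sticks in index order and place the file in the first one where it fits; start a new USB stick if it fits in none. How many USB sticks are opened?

7

  7 → USB stick 1 (new)  [load 7/37]
  18 → USB stick 1  [load 25/37]
  6 → USB stick 1  [load 31/37]
  34 → USB stick 2 (new)  [load 34/37]
  16 → USB stick 3 (new)  [load 16/37]
  21 → USB stick 3  [load 37/37]
  32 → USB stick 4 (new)  [load 32/37]
  12 → USB stick 5 (new)  [load 12/37]
  16 → USB stick 5  [load 28/37]
  35 → USB stick 6 (new)  [load 35/37]
  34 → USB stick 7 (new)  [load 34/37]
7 USB sticks opened.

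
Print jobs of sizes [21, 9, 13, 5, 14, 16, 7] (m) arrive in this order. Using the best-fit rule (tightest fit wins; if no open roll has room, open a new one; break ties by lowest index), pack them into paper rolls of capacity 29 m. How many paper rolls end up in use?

  21 → roll 1 (new)  [load 21/29]
  9 → roll 2 (new)  [load 9/29]
  13 → roll 2  [load 22/29]
  5 → roll 2  [load 27/29]
  14 → roll 3 (new)  [load 14/29]
  16 → roll 4 (new)  [load 16/29]
  7 → roll 1  [load 28/29]
4 paper rolls opened.

4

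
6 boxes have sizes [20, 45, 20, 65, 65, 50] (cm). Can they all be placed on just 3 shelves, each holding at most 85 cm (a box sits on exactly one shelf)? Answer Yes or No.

No

Total = 265 cm; ⌈265/85⌉ = 4.
At least 4 shelves are required, but only 3 are allowed.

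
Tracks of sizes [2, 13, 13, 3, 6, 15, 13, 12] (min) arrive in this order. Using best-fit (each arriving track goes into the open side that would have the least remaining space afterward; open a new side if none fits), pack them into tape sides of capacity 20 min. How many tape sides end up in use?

5

  2 → side 1 (new)  [load 2/20]
  13 → side 1  [load 15/20]
  13 → side 2 (new)  [load 13/20]
  3 → side 1  [load 18/20]
  6 → side 2  [load 19/20]
  15 → side 3 (new)  [load 15/20]
  13 → side 4 (new)  [load 13/20]
  12 → side 5 (new)  [load 12/20]
5 tape sides opened.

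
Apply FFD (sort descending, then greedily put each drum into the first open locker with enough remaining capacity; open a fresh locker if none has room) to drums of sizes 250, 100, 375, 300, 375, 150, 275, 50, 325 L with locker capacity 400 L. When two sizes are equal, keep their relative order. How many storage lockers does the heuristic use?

6

Sorted descending: 375, 375, 325, 300, 275, 250, 150, 100, 50.
  375 → locker 1 (new)  [load 375/400]
  375 → locker 2 (new)  [load 375/400]
  325 → locker 3 (new)  [load 325/400]
  300 → locker 4 (new)  [load 300/400]
  275 → locker 5 (new)  [load 275/400]
  250 → locker 6 (new)  [load 250/400]
  150 → locker 6  [load 400/400]
  100 → locker 4  [load 400/400]
  50 → locker 3  [load 375/400]
6 storage lockers opened.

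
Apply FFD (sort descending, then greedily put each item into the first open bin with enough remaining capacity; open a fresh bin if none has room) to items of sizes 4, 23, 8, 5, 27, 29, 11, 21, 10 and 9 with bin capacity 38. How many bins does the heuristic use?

Sorted descending: 29, 27, 23, 21, 11, 10, 9, 8, 5, 4.
  29 → bin 1 (new)  [load 29/38]
  27 → bin 2 (new)  [load 27/38]
  23 → bin 3 (new)  [load 23/38]
  21 → bin 4 (new)  [load 21/38]
  11 → bin 2  [load 38/38]
  10 → bin 3  [load 33/38]
  9 → bin 1  [load 38/38]
  8 → bin 4  [load 29/38]
  5 → bin 3  [load 38/38]
  4 → bin 4  [load 33/38]
4 bins opened.

4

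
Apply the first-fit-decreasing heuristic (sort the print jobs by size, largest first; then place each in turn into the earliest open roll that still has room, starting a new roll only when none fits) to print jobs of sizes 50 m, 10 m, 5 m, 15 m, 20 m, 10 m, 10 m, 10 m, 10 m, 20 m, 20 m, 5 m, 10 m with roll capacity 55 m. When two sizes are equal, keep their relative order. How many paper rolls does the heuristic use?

Sorted descending: 50, 20, 20, 20, 15, 10, 10, 10, 10, 10, 10, 5, 5.
  50 → roll 1 (new)  [load 50/55]
  20 → roll 2 (new)  [load 20/55]
  20 → roll 2  [load 40/55]
  20 → roll 3 (new)  [load 20/55]
  15 → roll 2  [load 55/55]
  10 → roll 3  [load 30/55]
  10 → roll 3  [load 40/55]
  10 → roll 3  [load 50/55]
  10 → roll 4 (new)  [load 10/55]
  10 → roll 4  [load 20/55]
  10 → roll 4  [load 30/55]
  5 → roll 1  [load 55/55]
  5 → roll 3  [load 55/55]
4 paper rolls opened.

4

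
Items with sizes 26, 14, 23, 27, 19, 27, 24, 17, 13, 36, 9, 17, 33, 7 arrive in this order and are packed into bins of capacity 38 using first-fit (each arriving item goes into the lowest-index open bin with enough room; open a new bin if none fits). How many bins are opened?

9

  26 → bin 1 (new)  [load 26/38]
  14 → bin 2 (new)  [load 14/38]
  23 → bin 2  [load 37/38]
  27 → bin 3 (new)  [load 27/38]
  19 → bin 4 (new)  [load 19/38]
  27 → bin 5 (new)  [load 27/38]
  24 → bin 6 (new)  [load 24/38]
  17 → bin 4  [load 36/38]
  13 → bin 6  [load 37/38]
  36 → bin 7 (new)  [load 36/38]
  9 → bin 1  [load 35/38]
  17 → bin 8 (new)  [load 17/38]
  33 → bin 9 (new)  [load 33/38]
  7 → bin 3  [load 34/38]
9 bins opened.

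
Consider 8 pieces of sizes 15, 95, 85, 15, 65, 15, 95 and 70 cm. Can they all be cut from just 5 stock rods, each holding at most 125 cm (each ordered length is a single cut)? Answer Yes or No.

A valid assignment using 5 stock rods:
  stock rod 1: 95 + 15 + 15 = 125
  stock rod 2: 95 + 15 = 110
  stock rod 3: 85 = 85
  stock rod 4: 70 = 70
  stock rod 5: 65 = 65
Every load is within 125 cm, so 5 stock rods suffice.

Yes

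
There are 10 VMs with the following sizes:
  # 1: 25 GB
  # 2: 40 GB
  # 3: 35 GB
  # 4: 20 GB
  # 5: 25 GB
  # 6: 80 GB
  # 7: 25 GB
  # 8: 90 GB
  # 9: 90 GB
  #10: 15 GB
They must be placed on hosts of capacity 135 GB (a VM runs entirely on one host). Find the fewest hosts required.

Total = 90 + 90 + 80 + 40 + 35 + 25 + 25 + 25 + 20 + 15 = 445 GB.
Lower bound: ⌈445/135⌉ = 4 hosts.
A packing using 4 hosts:
  host 1: 90 + 40 = 130
  host 2: 90 + 35 = 125
  host 3: 80 + 25 + 25 = 130
  host 4: 25 + 20 + 15 = 60
This matches the lower bound, so 4 is optimal.

4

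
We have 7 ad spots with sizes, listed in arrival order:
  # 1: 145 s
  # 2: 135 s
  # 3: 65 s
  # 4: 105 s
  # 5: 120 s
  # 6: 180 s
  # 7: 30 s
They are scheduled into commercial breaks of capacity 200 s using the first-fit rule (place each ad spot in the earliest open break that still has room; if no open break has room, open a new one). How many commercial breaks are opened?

  145 → break 1 (new)  [load 145/200]
  135 → break 2 (new)  [load 135/200]
  65 → break 2  [load 200/200]
  105 → break 3 (new)  [load 105/200]
  120 → break 4 (new)  [load 120/200]
  180 → break 5 (new)  [load 180/200]
  30 → break 1  [load 175/200]
5 commercial breaks opened.

5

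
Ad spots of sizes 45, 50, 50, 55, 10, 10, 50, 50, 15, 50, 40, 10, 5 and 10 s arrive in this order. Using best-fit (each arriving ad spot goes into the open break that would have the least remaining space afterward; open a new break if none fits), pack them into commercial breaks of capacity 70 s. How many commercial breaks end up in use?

  45 → break 1 (new)  [load 45/70]
  50 → break 2 (new)  [load 50/70]
  50 → break 3 (new)  [load 50/70]
  55 → break 4 (new)  [load 55/70]
  10 → break 4  [load 65/70]
  10 → break 2  [load 60/70]
  50 → break 5 (new)  [load 50/70]
  50 → break 6 (new)  [load 50/70]
  15 → break 3  [load 65/70]
  50 → break 7 (new)  [load 50/70]
  40 → break 8 (new)  [load 40/70]
  10 → break 2  [load 70/70]
  5 → break 3  [load 70/70]
  10 → break 5  [load 60/70]
8 commercial breaks opened.

8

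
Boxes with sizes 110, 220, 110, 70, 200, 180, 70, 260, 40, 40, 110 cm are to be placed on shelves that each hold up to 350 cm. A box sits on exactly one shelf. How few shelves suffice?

5

Total = 260 + 220 + 200 + 180 + 110 + 110 + 110 + 70 + 70 + 40 + 40 = 1410 cm.
Lower bound: ⌈1410/350⌉ = 5 shelves.
A packing using 5 shelves:
  shelf 1: 260 + 70 = 330
  shelf 2: 220 + 110 = 330
  shelf 3: 200 + 110 + 40 = 350
  shelf 4: 180 + 110 + 40 = 330
  shelf 5: 70 = 70
This matches the lower bound, so 5 is optimal.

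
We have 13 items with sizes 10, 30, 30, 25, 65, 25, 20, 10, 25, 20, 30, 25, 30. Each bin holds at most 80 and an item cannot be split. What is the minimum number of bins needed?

5

Total = 65 + 30 + 30 + 30 + 30 + 25 + 25 + 25 + 25 + 20 + 20 + 10 + 10 = 345.
Lower bound: ⌈345/80⌉ = 5 bins.
A packing using 5 bins:
  bin 1: 65 + 10 = 75
  bin 2: 30 + 30 + 20 = 80
  bin 3: 30 + 30 + 20 = 80
  bin 4: 25 + 25 + 25 = 75
  bin 5: 25 + 10 = 35
This matches the lower bound, so 5 is optimal.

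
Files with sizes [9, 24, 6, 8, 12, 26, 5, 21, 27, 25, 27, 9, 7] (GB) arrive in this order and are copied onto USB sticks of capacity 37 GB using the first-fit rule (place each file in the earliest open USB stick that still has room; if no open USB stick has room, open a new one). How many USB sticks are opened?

7

  9 → USB stick 1 (new)  [load 9/37]
  24 → USB stick 1  [load 33/37]
  6 → USB stick 2 (new)  [load 6/37]
  8 → USB stick 2  [load 14/37]
  12 → USB stick 2  [load 26/37]
  26 → USB stick 3 (new)  [load 26/37]
  5 → USB stick 2  [load 31/37]
  21 → USB stick 4 (new)  [load 21/37]
  27 → USB stick 5 (new)  [load 27/37]
  25 → USB stick 6 (new)  [load 25/37]
  27 → USB stick 7 (new)  [load 27/37]
  9 → USB stick 3  [load 35/37]
  7 → USB stick 4  [load 28/37]
7 USB sticks opened.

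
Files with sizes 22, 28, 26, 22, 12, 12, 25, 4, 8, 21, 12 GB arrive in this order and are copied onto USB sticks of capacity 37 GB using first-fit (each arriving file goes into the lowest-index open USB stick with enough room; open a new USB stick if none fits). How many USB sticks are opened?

  22 → USB stick 1 (new)  [load 22/37]
  28 → USB stick 2 (new)  [load 28/37]
  26 → USB stick 3 (new)  [load 26/37]
  22 → USB stick 4 (new)  [load 22/37]
  12 → USB stick 1  [load 34/37]
  12 → USB stick 4  [load 34/37]
  25 → USB stick 5 (new)  [load 25/37]
  4 → USB stick 2  [load 32/37]
  8 → USB stick 3  [load 34/37]
  21 → USB stick 6 (new)  [load 21/37]
  12 → USB stick 5  [load 37/37]
6 USB sticks opened.

6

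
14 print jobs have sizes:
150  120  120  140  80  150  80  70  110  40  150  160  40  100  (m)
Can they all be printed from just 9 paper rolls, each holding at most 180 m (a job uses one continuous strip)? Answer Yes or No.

Total = 1510 m; ⌈1510/180⌉ = 9.
The bound of 9 does not rule out 9, but exhaustive search shows no assignment into 9 paper rolls of capacity 180 m exists — the minimum is 10.

No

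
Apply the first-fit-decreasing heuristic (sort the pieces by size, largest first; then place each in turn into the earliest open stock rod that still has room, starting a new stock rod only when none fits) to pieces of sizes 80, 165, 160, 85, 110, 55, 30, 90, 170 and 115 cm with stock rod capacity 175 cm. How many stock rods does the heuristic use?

7

Sorted descending: 170, 165, 160, 115, 110, 90, 85, 80, 55, 30.
  170 → stock rod 1 (new)  [load 170/175]
  165 → stock rod 2 (new)  [load 165/175]
  160 → stock rod 3 (new)  [load 160/175]
  115 → stock rod 4 (new)  [load 115/175]
  110 → stock rod 5 (new)  [load 110/175]
  90 → stock rod 6 (new)  [load 90/175]
  85 → stock rod 6  [load 175/175]
  80 → stock rod 7 (new)  [load 80/175]
  55 → stock rod 4  [load 170/175]
  30 → stock rod 5  [load 140/175]
7 stock rods opened.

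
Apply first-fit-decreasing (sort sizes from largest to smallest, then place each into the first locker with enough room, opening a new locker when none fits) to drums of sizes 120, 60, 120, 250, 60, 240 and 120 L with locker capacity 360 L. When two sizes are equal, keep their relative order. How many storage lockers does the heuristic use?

Sorted descending: 250, 240, 120, 120, 120, 60, 60.
  250 → locker 1 (new)  [load 250/360]
  240 → locker 2 (new)  [load 240/360]
  120 → locker 2  [load 360/360]
  120 → locker 3 (new)  [load 120/360]
  120 → locker 3  [load 240/360]
  60 → locker 1  [load 310/360]
  60 → locker 3  [load 300/360]
3 storage lockers opened.

3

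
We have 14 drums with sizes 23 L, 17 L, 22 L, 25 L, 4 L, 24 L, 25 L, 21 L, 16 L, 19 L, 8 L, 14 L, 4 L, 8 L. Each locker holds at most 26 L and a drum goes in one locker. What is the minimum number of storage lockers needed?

Total = 25 + 25 + 24 + 23 + 22 + 21 + 19 + 17 + 16 + 14 + 8 + 8 + 4 + 4 = 230 L.
Lower bound: ⌈230/26⌉ = 9 storage lockers.
Also, 10 drums each exceed 13 L, and no two of those can share a locker, so at least 10 storage lockers are needed.
A packing using 10 storage lockers:
  locker 1: 25 = 25
  locker 2: 25 = 25
  locker 3: 24 = 24
  locker 4: 23 = 23
  locker 5: 22 + 4 = 26
  locker 6: 21 + 4 = 25
  locker 7: 19 = 19
  locker 8: 17 + 8 = 25
  locker 9: 16 + 8 = 24
  locker 10: 14 = 14
This matches the lower bound, so 10 is optimal.

10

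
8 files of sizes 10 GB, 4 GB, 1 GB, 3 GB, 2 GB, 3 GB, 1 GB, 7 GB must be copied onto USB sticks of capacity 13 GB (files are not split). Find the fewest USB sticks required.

Total = 10 + 7 + 4 + 3 + 3 + 2 + 1 + 1 = 31 GB.
Lower bound: ⌈31/13⌉ = 3 USB sticks.
A packing using 3 USB sticks:
  USB stick 1: 10 + 3 = 13
  USB stick 2: 7 + 4 + 2 = 13
  USB stick 3: 3 + 1 + 1 = 5
This matches the lower bound, so 3 is optimal.

3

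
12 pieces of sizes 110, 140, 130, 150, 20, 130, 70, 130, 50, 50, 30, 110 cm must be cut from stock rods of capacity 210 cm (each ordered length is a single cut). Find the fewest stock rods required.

Total = 150 + 140 + 130 + 130 + 130 + 110 + 110 + 70 + 50 + 50 + 30 + 20 = 1120 cm.
Lower bound: ⌈1120/210⌉ = 6 stock rods.
Also, 7 pieces each exceed 105 cm, and no two of those can share a stock rod, so at least 7 stock rods are needed.
A packing using 7 stock rods:
  stock rod 1: 150 + 50 = 200
  stock rod 2: 140 + 70 = 210
  stock rod 3: 130 + 50 + 30 = 210
  stock rod 4: 130 + 20 = 150
  stock rod 5: 130 = 130
  stock rod 6: 110 = 110
  stock rod 7: 110 = 110
This matches the lower bound, so 7 is optimal.

7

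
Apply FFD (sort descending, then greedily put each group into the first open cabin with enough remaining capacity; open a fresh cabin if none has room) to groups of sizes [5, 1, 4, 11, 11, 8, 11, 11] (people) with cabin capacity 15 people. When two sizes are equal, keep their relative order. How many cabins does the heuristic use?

Sorted descending: 11, 11, 11, 11, 8, 5, 4, 1.
  11 → cabin 1 (new)  [load 11/15]
  11 → cabin 2 (new)  [load 11/15]
  11 → cabin 3 (new)  [load 11/15]
  11 → cabin 4 (new)  [load 11/15]
  8 → cabin 5 (new)  [load 8/15]
  5 → cabin 5  [load 13/15]
  4 → cabin 1  [load 15/15]
  1 → cabin 2  [load 12/15]
5 cabins opened.

5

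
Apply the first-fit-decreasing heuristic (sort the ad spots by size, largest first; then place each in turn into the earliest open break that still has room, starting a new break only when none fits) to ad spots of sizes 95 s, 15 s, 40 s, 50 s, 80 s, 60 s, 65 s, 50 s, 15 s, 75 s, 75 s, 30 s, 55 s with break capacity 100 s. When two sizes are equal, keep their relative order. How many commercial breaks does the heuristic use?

8

Sorted descending: 95, 80, 75, 75, 65, 60, 55, 50, 50, 40, 30, 15, 15.
  95 → break 1 (new)  [load 95/100]
  80 → break 2 (new)  [load 80/100]
  75 → break 3 (new)  [load 75/100]
  75 → break 4 (new)  [load 75/100]
  65 → break 5 (new)  [load 65/100]
  60 → break 6 (new)  [load 60/100]
  55 → break 7 (new)  [load 55/100]
  50 → break 8 (new)  [load 50/100]
  50 → break 8  [load 100/100]
  40 → break 6  [load 100/100]
  30 → break 5  [load 95/100]
  15 → break 2  [load 95/100]
  15 → break 3  [load 90/100]
8 commercial breaks opened.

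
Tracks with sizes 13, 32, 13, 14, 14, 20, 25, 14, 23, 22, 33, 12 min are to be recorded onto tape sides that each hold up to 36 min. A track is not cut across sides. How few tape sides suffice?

8

Total = 33 + 32 + 25 + 23 + 22 + 20 + 14 + 14 + 14 + 13 + 13 + 12 = 235 min.
Lower bound: ⌈235/36⌉ = 7 tape sides.
A packing using 8 tape sides:
  side 1: 33 = 33
  side 2: 32 = 32
  side 3: 25 = 25
  side 4: 23 + 13 = 36
  side 5: 22 + 14 = 36
  side 6: 20 + 14 = 34
  side 7: 14 + 13 = 27
  side 8: 12 = 12
No arrangement into 7 tape sides stays within capacity, so 8 is optimal.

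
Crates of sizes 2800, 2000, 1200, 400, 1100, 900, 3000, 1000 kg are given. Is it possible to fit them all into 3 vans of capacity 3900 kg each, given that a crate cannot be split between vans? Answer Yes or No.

Total = 12400 kg; ⌈12400/3900⌉ = 4.
At least 4 vans are required, but only 3 are allowed.

No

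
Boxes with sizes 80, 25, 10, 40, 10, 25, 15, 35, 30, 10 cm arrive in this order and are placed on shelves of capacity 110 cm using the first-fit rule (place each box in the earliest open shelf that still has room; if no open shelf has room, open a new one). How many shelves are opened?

  80 → shelf 1 (new)  [load 80/110]
  25 → shelf 1  [load 105/110]
  10 → shelf 2 (new)  [load 10/110]
  40 → shelf 2  [load 50/110]
  10 → shelf 2  [load 60/110]
  25 → shelf 2  [load 85/110]
  15 → shelf 2  [load 100/110]
  35 → shelf 3 (new)  [load 35/110]
  30 → shelf 3  [load 65/110]
  10 → shelf 2  [load 110/110]
3 shelves opened.

3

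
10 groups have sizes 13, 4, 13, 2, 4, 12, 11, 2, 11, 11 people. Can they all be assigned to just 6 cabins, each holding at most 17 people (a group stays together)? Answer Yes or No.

A valid assignment using 6 cabins:
  cabin 1: 13 + 4 = 17
  cabin 2: 13 + 4 = 17
  cabin 3: 12 + 2 + 2 = 16
  cabin 4: 11 = 11
  cabin 5: 11 = 11
  cabin 6: 11 = 11
Every load is within 17 people, so 6 cabins suffice.

Yes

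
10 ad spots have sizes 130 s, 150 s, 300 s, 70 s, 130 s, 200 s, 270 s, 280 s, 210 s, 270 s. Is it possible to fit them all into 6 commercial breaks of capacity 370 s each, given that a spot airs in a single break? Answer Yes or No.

Total = 2010 s; ⌈2010/370⌉ = 6.
The bound of 6 does not rule out 6, but exhaustive search shows no assignment into 6 commercial breaks of capacity 370 s exists — the minimum is 7.

No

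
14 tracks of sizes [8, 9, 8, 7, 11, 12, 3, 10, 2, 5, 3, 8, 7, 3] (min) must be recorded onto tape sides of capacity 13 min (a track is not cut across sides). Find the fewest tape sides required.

9

Total = 12 + 11 + 10 + 9 + 8 + 8 + 8 + 7 + 7 + 5 + 3 + 3 + 3 + 2 = 96 min.
Lower bound: ⌈96/13⌉ = 8 tape sides.
Also, 9 tracks each exceed 13/2 min, and no two of those can share a side, so at least 9 tape sides are needed.
A packing using 9 tape sides:
  side 1: 12 = 12
  side 2: 11 + 2 = 13
  side 3: 10 + 3 = 13
  side 4: 9 + 3 = 12
  side 5: 8 + 5 = 13
  side 6: 8 + 3 = 11
  side 7: 8 = 8
  side 8: 7 = 7
  side 9: 7 = 7
This matches the lower bound, so 9 is optimal.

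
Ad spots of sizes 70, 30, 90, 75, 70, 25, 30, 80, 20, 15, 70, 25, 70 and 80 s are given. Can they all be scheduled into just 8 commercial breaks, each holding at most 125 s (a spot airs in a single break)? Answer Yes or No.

Yes

A valid assignment using 8 commercial breaks:
  break 1: 90 + 30 = 120
  break 2: 80 + 30 + 15 = 125
  break 3: 80 + 25 + 20 = 125
  break 4: 75 + 25 = 100
  break 5: 70 = 70
  break 6: 70 = 70
  break 7: 70 = 70
  break 8: 70 = 70
Every load is within 125 s, so 8 commercial breaks suffice.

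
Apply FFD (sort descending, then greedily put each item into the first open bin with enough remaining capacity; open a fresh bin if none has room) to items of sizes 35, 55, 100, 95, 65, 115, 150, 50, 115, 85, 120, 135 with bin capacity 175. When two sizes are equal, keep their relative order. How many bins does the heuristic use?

Sorted descending: 150, 135, 120, 115, 115, 100, 95, 85, 65, 55, 50, 35.
  150 → bin 1 (new)  [load 150/175]
  135 → bin 2 (new)  [load 135/175]
  120 → bin 3 (new)  [load 120/175]
  115 → bin 4 (new)  [load 115/175]
  115 → bin 5 (new)  [load 115/175]
  100 → bin 6 (new)  [load 100/175]
  95 → bin 7 (new)  [load 95/175]
  85 → bin 8 (new)  [load 85/175]
  65 → bin 6  [load 165/175]
  55 → bin 3  [load 175/175]
  50 → bin 4  [load 165/175]
  35 → bin 2  [load 170/175]
8 bins opened.

8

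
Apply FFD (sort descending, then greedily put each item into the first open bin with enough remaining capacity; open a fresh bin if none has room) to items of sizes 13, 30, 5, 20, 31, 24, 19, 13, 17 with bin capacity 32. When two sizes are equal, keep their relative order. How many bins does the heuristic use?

Sorted descending: 31, 30, 24, 20, 19, 17, 13, 13, 5.
  31 → bin 1 (new)  [load 31/32]
  30 → bin 2 (new)  [load 30/32]
  24 → bin 3 (new)  [load 24/32]
  20 → bin 4 (new)  [load 20/32]
  19 → bin 5 (new)  [load 19/32]
  17 → bin 6 (new)  [load 17/32]
  13 → bin 5  [load 32/32]
  13 → bin 6  [load 30/32]
  5 → bin 3  [load 29/32]
6 bins opened.

6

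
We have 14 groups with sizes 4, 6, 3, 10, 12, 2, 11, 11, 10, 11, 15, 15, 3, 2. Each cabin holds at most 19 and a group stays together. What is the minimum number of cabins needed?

Total = 15 + 15 + 12 + 11 + 11 + 11 + 10 + 10 + 6 + 4 + 3 + 3 + 2 + 2 = 115.
Lower bound: ⌈115/19⌉ = 7 cabins.
Also, 8 groups each exceed 19/2, and no two of those can share a cabin, so at least 8 cabins are needed.
A packing using 8 cabins:
  cabin 1: 15 + 4 = 19
  cabin 2: 15 + 3 = 18
  cabin 3: 12 + 6 = 18
  cabin 4: 11 + 3 + 2 + 2 = 18
  cabin 5: 11 = 11
  cabin 6: 11 = 11
  cabin 7: 10 = 10
  cabin 8: 10 = 10
This matches the lower bound, so 8 is optimal.

8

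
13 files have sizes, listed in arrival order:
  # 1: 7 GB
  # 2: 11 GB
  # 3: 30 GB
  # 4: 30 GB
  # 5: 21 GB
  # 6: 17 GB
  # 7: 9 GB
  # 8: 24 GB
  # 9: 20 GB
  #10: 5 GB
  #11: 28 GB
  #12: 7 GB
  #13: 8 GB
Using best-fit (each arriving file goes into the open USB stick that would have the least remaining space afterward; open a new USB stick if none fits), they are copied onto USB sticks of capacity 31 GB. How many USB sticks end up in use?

8

  7 → USB stick 1 (new)  [load 7/31]
  11 → USB stick 1  [load 18/31]
  30 → USB stick 2 (new)  [load 30/31]
  30 → USB stick 3 (new)  [load 30/31]
  21 → USB stick 4 (new)  [load 21/31]
  17 → USB stick 5 (new)  [load 17/31]
  9 → USB stick 4  [load 30/31]
  24 → USB stick 6 (new)  [load 24/31]
  20 → USB stick 7 (new)  [load 20/31]
  5 → USB stick 6  [load 29/31]
  28 → USB stick 8 (new)  [load 28/31]
  7 → USB stick 7  [load 27/31]
  8 → USB stick 1  [load 26/31]
8 USB sticks opened.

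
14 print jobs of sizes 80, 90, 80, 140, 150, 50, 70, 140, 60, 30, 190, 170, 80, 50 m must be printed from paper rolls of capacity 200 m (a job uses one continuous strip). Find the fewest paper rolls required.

8

Total = 190 + 170 + 150 + 140 + 140 + 90 + 80 + 80 + 80 + 70 + 60 + 50 + 50 + 30 = 1380 m.
Lower bound: ⌈1380/200⌉ = 7 paper rolls.
A packing using 8 paper rolls:
  roll 1: 190 = 190
  roll 2: 170 + 30 = 200
  roll 3: 150 + 50 = 200
  roll 4: 140 + 60 = 200
  roll 5: 140 + 50 = 190
  roll 6: 90 + 80 = 170
  roll 7: 80 + 80 = 160
  roll 8: 70 = 70
No arrangement into 7 paper rolls stays within capacity, so 8 is optimal.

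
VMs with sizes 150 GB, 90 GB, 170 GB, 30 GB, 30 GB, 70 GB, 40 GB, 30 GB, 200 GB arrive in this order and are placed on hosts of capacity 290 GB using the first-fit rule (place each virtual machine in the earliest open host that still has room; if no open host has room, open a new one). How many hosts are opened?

  150 → host 1 (new)  [load 150/290]
  90 → host 1  [load 240/290]
  170 → host 2 (new)  [load 170/290]
  30 → host 1  [load 270/290]
  30 → host 2  [load 200/290]
  70 → host 2  [load 270/290]
  40 → host 3 (new)  [load 40/290]
  30 → host 3  [load 70/290]
  200 → host 3  [load 270/290]
3 hosts opened.

3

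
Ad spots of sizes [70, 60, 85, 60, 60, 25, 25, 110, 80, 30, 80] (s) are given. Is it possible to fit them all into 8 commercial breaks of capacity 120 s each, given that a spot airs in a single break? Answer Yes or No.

Yes

A valid assignment using 7 commercial breaks:
  break 1: 110 = 110
  break 2: 85 + 30 = 115
  break 3: 80 + 25 = 105
  break 4: 80 + 25 = 105
  break 5: 70 = 70
  break 6: 60 + 60 = 120
  break 7: 60 = 60
That uses only 7 ≤ 8, so 8 commercial breaks are enough.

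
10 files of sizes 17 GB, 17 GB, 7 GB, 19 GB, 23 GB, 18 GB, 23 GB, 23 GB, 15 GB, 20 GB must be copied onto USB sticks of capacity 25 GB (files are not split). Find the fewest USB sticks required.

Total = 23 + 23 + 23 + 20 + 19 + 18 + 17 + 17 + 15 + 7 = 182 GB.
Lower bound: ⌈182/25⌉ = 8 USB sticks.
Also, 9 files each exceed 25/2 GB, and no two of those can share a USB stick, so at least 9 USB sticks are needed.
A packing using 9 USB sticks:
  USB stick 1: 23 = 23
  USB stick 2: 23 = 23
  USB stick 3: 23 = 23
  USB stick 4: 20 = 20
  USB stick 5: 19 = 19
  USB stick 6: 18 + 7 = 25
  USB stick 7: 17 = 17
  USB stick 8: 17 = 17
  USB stick 9: 15 = 15
This matches the lower bound, so 9 is optimal.

9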